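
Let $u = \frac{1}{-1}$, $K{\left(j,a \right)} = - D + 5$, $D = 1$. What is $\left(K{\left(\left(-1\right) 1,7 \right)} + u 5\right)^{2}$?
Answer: $1$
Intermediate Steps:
$K{\left(j,a \right)} = 4$ ($K{\left(j,a \right)} = \left(-1\right) 1 + 5 = -1 + 5 = 4$)
$u = -1$
$\left(K{\left(\left(-1\right) 1,7 \right)} + u 5\right)^{2} = \left(4 - 5\right)^{2} = \left(-1\right)^{2} = 1$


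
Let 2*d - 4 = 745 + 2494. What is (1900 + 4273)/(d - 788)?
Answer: 12346/1667 ≈ 7.4061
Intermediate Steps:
d = 3243/2 (d = 2 + (745 + 2494)/2 = 2 + (½)*3239 = 2 + 3239/2 = 3243/2 ≈ 1621.5)
(1900 + 4273)/(d - 788) = (1900 + 4273)/(3243/2 - 788) = 6173/(1667/2) = 6173*(2/1667) = 12346/1667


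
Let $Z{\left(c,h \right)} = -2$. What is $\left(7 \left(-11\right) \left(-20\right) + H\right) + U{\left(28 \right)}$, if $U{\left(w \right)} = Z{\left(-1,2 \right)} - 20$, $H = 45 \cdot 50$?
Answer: $3768$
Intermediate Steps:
$H = 2250$
$U{\left(w \right)} = -22$ ($U{\left(w \right)} = -2 - 20 = -22$)
$\left(7 \left(-11\right) \left(-20\right) + H\right) + U{\left(28 \right)} = \left(7 \left(-11\right) \left(-20\right) + 2250\right) - 22 = \left(\left(-77\right) \left(-20\right) + 2250\right) - 22 = \left(1540 + 2250\right) - 22 = 3790 - 22 = 3768$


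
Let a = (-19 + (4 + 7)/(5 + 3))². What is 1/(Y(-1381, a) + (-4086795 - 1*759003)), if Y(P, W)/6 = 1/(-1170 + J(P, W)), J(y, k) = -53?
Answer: -1223/5926410960 ≈ -2.0636e-7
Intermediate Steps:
a = 19881/64 (a = (-19 + 11/8)² = (-141/8)² = 19881/64 ≈ 310.64)
Y(P, W) = -6/1223 (Y(P, W) = 6/(-1170 - 53) = 6/(-1223) = 6*(-1/1223) = -6/1223)
1/(Y(-1381, a) + (-4086795 - 1*759003)) = 1/(-6/1223 + (-4086795 - 1*759003)) = 1/(-6/1223 + (-4086795 - 759003)) = 1/(-6/1223 - 4845798) = 1/(-5926410960/1223) = -1223/5926410960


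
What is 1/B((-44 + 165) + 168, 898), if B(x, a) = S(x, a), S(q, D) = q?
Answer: 1/289 ≈ 0.0034602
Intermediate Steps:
B(x, a) = x
1/B((-44 + 165) + 168, 898) = 1/((-44 + 165) + 168) = 1/(121 + 168) = 1/289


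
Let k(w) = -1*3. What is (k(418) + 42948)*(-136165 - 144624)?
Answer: -12058483605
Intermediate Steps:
k(w) = -3
(k(418) + 42948)*(-136165 - 144624) = (-3 + 42948)*(-136165 - 144624) = 42945*(-280789) = -12058483605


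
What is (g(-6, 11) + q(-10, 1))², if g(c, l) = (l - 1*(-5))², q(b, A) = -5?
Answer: 63001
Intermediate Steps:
g(c, l) = (5 + l)² (g(c, l) = (l + 5)² = (5 + l)²)
(g(-6, 11) + q(-10, 1))² = ((5 + 11)² - 5)² = (16² - 5)² = (256 - 5)² = 251² = 63001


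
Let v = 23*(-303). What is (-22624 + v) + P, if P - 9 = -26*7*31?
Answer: -35226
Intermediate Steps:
v = -6969
P = -5633 (P = 9 - 26*7*31 = 9 - 182*31 = 9 - 5642 = -5633)
(-22624 + v) + P = (-22624 - 6969) - 5633 = -29593 - 5633 = -35226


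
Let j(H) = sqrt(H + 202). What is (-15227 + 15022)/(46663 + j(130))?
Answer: -9565915/2177435237 + 410*sqrt(83)/2177435237 ≈ -0.0043915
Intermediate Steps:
j(H) = sqrt(202 + H)
(-15227 + 15022)/(46663 + j(130)) = (-15227 + 15022)/(46663 + sqrt(202 + 130)) = -205/(46663 + sqrt(332)) = -205/(46663 + 2*sqrt(83))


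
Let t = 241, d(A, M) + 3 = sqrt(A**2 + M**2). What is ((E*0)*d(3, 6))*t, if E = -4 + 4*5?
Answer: 0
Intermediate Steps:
d(A, M) = -3 + sqrt(A**2 + M**2)
E = 16 (E = -4 + 20 = 16)
((E*0)*d(3, 6))*t = ((16*0)*(-3 + sqrt(3**2 + 6**2)))*241 = (0*(-3 + sqrt(9 + 36)))*241 = (0*(-3 + sqrt(45)))*241 = (0*(-3 + 3*sqrt(5)))*241 = 0*241 = 0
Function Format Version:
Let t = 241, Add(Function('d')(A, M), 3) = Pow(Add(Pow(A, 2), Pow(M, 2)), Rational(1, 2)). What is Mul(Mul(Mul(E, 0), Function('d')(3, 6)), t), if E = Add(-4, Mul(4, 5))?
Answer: 0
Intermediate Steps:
Function('d')(A, M) = Add(-3, Pow(Add(Pow(A, 2), Pow(M, 2)), Rational(1, 2)))
E = 16 (E = Add(-4, 20) = 16)
Mul(Mul(Mul(E, 0), Function('d')(3, 6)), t) = Mul(Mul(Mul(16, 0), Add(-3, Pow(Add(Pow(3, 2), Pow(6, 2)), Rational(1, 2)))), 241) = Mul(Mul(0, Add(-3, Pow(Add(9, 36), Rational(1, 2)))), 241) = Mul(Mul(0, Add(-3, Pow(45, Rational(1, 2)))), 241) = Mul(Mul(0, Add(-3, Mul(3, Pow(5, Rational(1, 2))))), 241) = Mul(0, 241) = 0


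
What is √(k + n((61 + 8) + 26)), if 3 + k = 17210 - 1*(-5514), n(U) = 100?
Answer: √22821 ≈ 151.07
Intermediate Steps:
k = 22721 (k = -3 + (17210 - 1*(-5514)) = -3 + (17210 + 5514) = -3 + 22724 = 22721)
√(k + n((61 + 8) + 26)) = √(22721 + 100) = √22821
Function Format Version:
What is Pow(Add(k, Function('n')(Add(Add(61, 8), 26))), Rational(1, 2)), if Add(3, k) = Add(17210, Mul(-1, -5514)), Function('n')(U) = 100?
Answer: Pow(22821, Rational(1, 2)) ≈ 151.07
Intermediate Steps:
k = 22721 (k = Add(-3, Add(17210, Mul(-1, -5514))) = Add(-3, Add(17210, 5514)) = Add(-3, 22724) = 22721)
Pow(Add(k, Function('n')(Add(Add(61, 8), 26))), Rational(1, 2)) = Pow(Add(22721, 100), Rational(1, 2)) = Pow(22821, Rational(1, 2))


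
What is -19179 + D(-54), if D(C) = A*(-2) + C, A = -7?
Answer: -19219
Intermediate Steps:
D(C) = 14 + C (D(C) = -7*(-2) + C = 14 + C)
-19179 + D(-54) = -19179 + (14 - 54) = -19179 - 40 = -19219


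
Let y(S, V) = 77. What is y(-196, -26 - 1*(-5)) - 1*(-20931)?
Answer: 21008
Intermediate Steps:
y(-196, -26 - 1*(-5)) - 1*(-20931) = 77 - 1*(-20931) = 77 + 20931 = 21008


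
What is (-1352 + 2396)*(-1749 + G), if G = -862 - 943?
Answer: -3710376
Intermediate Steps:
G = -1805
(-1352 + 2396)*(-1749 + G) = (-1352 + 2396)*(-1749 - 1805) = 1044*(-3554) = -3710376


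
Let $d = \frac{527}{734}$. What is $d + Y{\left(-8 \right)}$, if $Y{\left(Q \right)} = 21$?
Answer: $\frac{15941}{734} \approx 21.718$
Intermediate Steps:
$d = \frac{527}{734}$ ($d = 527 \cdot \frac{1}{734} = \frac{527}{734} \approx 0.71798$)
$d + Y{\left(-8 \right)} = \frac{527}{734} + 21 = \frac{15941}{734}$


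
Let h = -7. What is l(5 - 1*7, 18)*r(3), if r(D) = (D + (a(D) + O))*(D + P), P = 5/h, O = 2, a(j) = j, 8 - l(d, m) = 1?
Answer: 128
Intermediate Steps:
l(d, m) = 7 (l(d, m) = 8 - 1*1 = 8 - 1 = 7)
P = -5/7 (P = 5/(-7) = 5*(-⅐) = -5/7 ≈ -0.71429)
r(D) = (2 + 2*D)*(-5/7 + D) (r(D) = (D + (D + 2))*(D - 5/7) = (D + (2 + D))*(-5/7 + D) = (2 + 2*D)*(-5/7 + D))
l(5 - 1*7, 18)*r(3) = 7*(-10/7 + 2*3² + (4/7)*3) = 7*(-10/7 + 2*9 + 12/7) = 7*(-10/7 + 18 + 12/7) = 7*(128/7) = 128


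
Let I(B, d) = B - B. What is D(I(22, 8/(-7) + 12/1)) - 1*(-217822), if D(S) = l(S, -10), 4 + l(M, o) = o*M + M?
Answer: 217818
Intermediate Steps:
l(M, o) = -4 + M + M*o (l(M, o) = -4 + (o*M + M) = -4 + (M*o + M) = -4 + (M + M*o) = -4 + M + M*o)
I(B, d) = 0
D(S) = -4 - 9*S (D(S) = -4 + S + S*(-10) = -4 + S - 10*S = -4 - 9*S)
D(I(22, 8/(-7) + 12/1)) - 1*(-217822) = (-4 - 9*0) - 1*(-217822) = (-4 + 0) + 217822 = -4 + 217822 = 217818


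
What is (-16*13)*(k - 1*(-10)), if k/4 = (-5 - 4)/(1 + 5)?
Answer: -832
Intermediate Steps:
k = -6 (k = 4*((-5 - 4)/(1 + 5)) = 4*(-9/6) = 4*(-9*1/6) = 4*(-3/2) = -6)
(-16*13)*(k - 1*(-10)) = (-16*13)*(-6 - 1*(-10)) = -208*(-6 + 10) = -208*4 = -832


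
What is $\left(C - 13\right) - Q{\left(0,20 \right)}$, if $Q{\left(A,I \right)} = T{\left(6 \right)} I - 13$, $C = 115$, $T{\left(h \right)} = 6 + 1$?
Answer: $-25$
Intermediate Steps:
$T{\left(h \right)} = 7$
$Q{\left(A,I \right)} = -13 + 7 I$ ($Q{\left(A,I \right)} = 7 I - 13 = -13 + 7 I$)
$\left(C - 13\right) - Q{\left(0,20 \right)} = \left(115 - 13\right) - \left(-13 + 7 \cdot 20\right) = 102 - \left(-13 + 140\right) = 102 - 127 = -25$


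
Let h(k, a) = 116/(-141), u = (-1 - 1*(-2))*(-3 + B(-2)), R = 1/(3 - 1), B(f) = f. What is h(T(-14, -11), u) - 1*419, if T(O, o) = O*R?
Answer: -59195/141 ≈ -419.82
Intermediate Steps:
R = ½ (R = 1/2 = ½ ≈ 0.50000)
T(O, o) = O/2 (T(O, o) = O*(½) = O/2)
u = -5 (u = (-1 - 1*(-2))*(-3 - 2) = (-1 + 2)*(-5) = 1*(-5) = -5)
h(k, a) = -116/141 (h(k, a) = 116*(-1/141) = -116/141)
h(T(-14, -11), u) - 1*419 = -116/141 - 1*419 = -116/141 - 419 = -59195/141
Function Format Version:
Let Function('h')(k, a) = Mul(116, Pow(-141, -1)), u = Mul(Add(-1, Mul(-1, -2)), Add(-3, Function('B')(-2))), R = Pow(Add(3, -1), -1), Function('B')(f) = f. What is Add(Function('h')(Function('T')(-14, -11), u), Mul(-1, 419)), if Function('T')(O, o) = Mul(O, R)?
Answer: Rational(-59195, 141) ≈ -419.82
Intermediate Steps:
R = Rational(1, 2) (R = Pow(2, -1) = Rational(1, 2) ≈ 0.50000)
Function('T')(O, o) = Mul(Rational(1, 2), O) (Function('T')(O, o) = Mul(O, Rational(1, 2)) = Mul(Rational(1, 2), O))
u = -5 (u = Mul(Add(-1, Mul(-1, -2)), Add(-3, -2)) = Mul(Add(-1, 2), -5) = Mul(1, -5) = -5)
Function('h')(k, a) = Rational(-116, 141) (Function('h')(k, a) = Mul(116, Rational(-1, 141)) = Rational(-116, 141))
Add(Function('h')(Function('T')(-14, -11), u), Mul(-1, 419)) = Add(Rational(-116, 141), Mul(-1, 419)) = Add(Rational(-116, 141), -419) = Rational(-59195, 141)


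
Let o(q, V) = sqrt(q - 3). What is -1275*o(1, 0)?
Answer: -1275*I*sqrt(2) ≈ -1803.1*I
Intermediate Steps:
o(q, V) = sqrt(-3 + q)
-1275*o(1, 0) = -1275*sqrt(-3 + 1) = -1275*I*sqrt(2)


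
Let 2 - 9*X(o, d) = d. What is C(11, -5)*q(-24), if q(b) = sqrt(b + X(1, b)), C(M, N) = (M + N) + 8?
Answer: 14*I*sqrt(190)/3 ≈ 64.326*I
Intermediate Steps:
X(o, d) = 2/9 - d/9
C(M, N) = 8 + M + N
q(b) = sqrt(2/9 + 8*b/9) (q(b) = sqrt(b + (2/9 - b/9)) = sqrt(2/9 + 8*b/9))
C(11, -5)*q(-24) = (8 + 11 - 5)*(sqrt(2 + 8*(-24))/3) = 14*(sqrt(2 - 192)/3) = 14*(sqrt(-190)/3) = 14*((I*sqrt(190))/3) = 14*(I*sqrt(190)/3) = 14*I*sqrt(190)/3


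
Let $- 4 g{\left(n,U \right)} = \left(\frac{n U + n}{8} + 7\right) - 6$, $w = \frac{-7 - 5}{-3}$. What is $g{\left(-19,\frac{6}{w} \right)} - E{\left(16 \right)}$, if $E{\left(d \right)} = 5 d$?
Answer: $- \frac{5041}{64} \approx -78.766$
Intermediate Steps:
$w = 4$ ($w = \left(-12\right) \left(- \frac{1}{3}\right) = 4$)
$g{\left(n,U \right)} = - \frac{1}{4} - \frac{n}{32} - \frac{U n}{32}$ ($g{\left(n,U \right)} = - \frac{\left(\frac{n U + n}{8} + 7\right) - 6}{4} = - \frac{\left(\left(U n + n\right) \frac{1}{8} + 7\right) - 6}{4} = - \frac{\left(\left(n + U n\right) \frac{1}{8} + 7\right) - 6}{4} = - \frac{\left(\left(\frac{n}{8} + \frac{U n}{8}\right) + 7\right) - 6}{4} = - \frac{\left(7 + \frac{n}{8} + \frac{U n}{8}\right) - 6}{4} = - \frac{1 + \frac{n}{8} + \frac{U n}{8}}{4} = - \frac{1}{4} - \frac{n}{32} - \frac{U n}{32}$)
$g{\left(-19,\frac{6}{w} \right)} - E{\left(16 \right)} = \left(- \frac{1}{4} - - \frac{19}{32} - \frac{1}{32} \cdot \frac{6}{4} \left(-19\right)\right) - 5 \cdot 16 = \left(- \frac{1}{4} + \frac{19}{32} - \frac{1}{32} \cdot 6 \cdot \frac{1}{4} \left(-19\right)\right) - 80 = \left(- \frac{1}{4} + \frac{19}{32} - \frac{3}{64} \left(-19\right)\right) - 80 = \left(- \frac{1}{4} + \frac{19}{32} + \frac{57}{64}\right) - 80 = \frac{79}{64} - 80 = - \frac{5041}{64}$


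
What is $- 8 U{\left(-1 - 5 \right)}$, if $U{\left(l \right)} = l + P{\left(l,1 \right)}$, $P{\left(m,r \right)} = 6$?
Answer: $0$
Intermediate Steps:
$U{\left(l \right)} = 6 + l$ ($U{\left(l \right)} = l + 6 = 6 + l$)
$- 8 U{\left(-1 - 5 \right)} = - 8 \left(6 - 6\right) = \left(-8\right) 0 = 0$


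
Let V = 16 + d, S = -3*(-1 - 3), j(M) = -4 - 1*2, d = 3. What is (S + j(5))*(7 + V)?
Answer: 156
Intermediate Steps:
j(M) = -6 (j(M) = -4 - 2 = -6)
S = 12 (S = -3*(-4) = 12)
V = 19 (V = 16 + 3 = 19)
(S + j(5))*(7 + V) = (12 - 6)*(7 + 19) = 6*26 = 156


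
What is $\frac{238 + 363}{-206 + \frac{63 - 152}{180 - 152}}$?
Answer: $- \frac{16828}{5857} \approx -2.8731$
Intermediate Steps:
$\frac{238 + 363}{-206 + \frac{63 - 152}{180 - 152}} = \frac{601}{-206 - \frac{89}{28}} = \frac{601}{- \frac{5857}{28}} = 601 \left(- \frac{28}{5857}\right) = - \frac{16828}{5857}$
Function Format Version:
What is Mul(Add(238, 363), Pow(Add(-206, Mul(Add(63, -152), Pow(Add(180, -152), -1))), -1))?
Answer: Rational(-16828, 5857) ≈ -2.8731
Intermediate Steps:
Mul(Add(238, 363), Pow(Add(-206, Mul(Add(63, -152), Pow(Add(180, -152), -1))), -1)) = Mul(601, Pow(Add(-206, Mul(-89, Pow(28, -1))), -1)) = Mul(601, Pow(Add(-206, Mul(-89, Rational(1, 28))), -1)) = Mul(601, Pow(Add(-206, Rational(-89, 28)), -1)) = Mul(601, Pow(Rational(-5857, 28), -1)) = Mul(601, Rational(-28, 5857)) = Rational(-16828, 5857)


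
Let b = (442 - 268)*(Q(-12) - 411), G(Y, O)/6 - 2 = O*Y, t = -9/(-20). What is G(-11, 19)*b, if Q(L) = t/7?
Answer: 3108227337/35 ≈ 8.8807e+7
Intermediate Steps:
t = 9/20 (t = -9*(-1/20) = 9/20 ≈ 0.45000)
Q(L) = 9/140 (Q(L) = (9/20)/7 = (9/20)*(⅐) = 9/140)
G(Y, O) = 12 + 6*O*Y (G(Y, O) = 12 + 6*(O*Y) = 12 + 6*O*Y)
b = -5005197/70 (b = (442 - 268)*(9/140 - 411) = 174*(-57531/140) = -5005197/70 ≈ -71503.)
G(-11, 19)*b = (12 + 6*19*(-11))*(-5005197/70) = (12 - 1254)*(-5005197/70) = -1242*(-5005197/70) = 3108227337/35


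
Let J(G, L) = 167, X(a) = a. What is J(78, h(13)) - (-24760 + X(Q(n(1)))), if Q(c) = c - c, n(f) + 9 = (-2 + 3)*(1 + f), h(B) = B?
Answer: 24927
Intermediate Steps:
n(f) = -8 + f (n(f) = -9 + (-2 + 3)*(1 + f) = -9 + 1*(1 + f) = -9 + (1 + f) = -8 + f)
Q(c) = 0
J(78, h(13)) - (-24760 + X(Q(n(1)))) = 167 - (-24760 + 0) = 167 - 1*(-24760) = 167 + 24760 = 24927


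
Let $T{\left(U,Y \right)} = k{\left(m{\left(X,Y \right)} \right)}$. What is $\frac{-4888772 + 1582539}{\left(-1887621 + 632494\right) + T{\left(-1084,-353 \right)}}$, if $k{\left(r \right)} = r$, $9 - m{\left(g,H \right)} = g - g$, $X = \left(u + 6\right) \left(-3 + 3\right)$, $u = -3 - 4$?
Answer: $\frac{3306233}{1255118} \approx 2.6342$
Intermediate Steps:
$u = -7$
$X = 0$ ($X = \left(-7 + 6\right) \left(-3 + 3\right) = \left(-1\right) 0 = 0$)
$m{\left(g,H \right)} = 9$ ($m{\left(g,H \right)} = 9 - \left(g - g\right) = 9 - 0 = 9 + 0 = 9$)
$T{\left(U,Y \right)} = 9$
$\frac{-4888772 + 1582539}{\left(-1887621 + 632494\right) + T{\left(-1084,-353 \right)}} = \frac{-4888772 + 1582539}{\left(-1887621 + 632494\right) + 9} = - \frac{3306233}{-1255127 + 9} = - \frac{3306233}{-1255118} = \left(-3306233\right) \left(- \frac{1}{1255118}\right) = \frac{3306233}{1255118}$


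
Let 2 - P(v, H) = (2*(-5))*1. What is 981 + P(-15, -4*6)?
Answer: 993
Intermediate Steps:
P(v, H) = 12 (P(v, H) = 2 - 2*(-5) = 2 - (-10) = 2 - 1*(-10) = 2 + 10 = 12)
981 + P(-15, -4*6) = 981 + 12 = 993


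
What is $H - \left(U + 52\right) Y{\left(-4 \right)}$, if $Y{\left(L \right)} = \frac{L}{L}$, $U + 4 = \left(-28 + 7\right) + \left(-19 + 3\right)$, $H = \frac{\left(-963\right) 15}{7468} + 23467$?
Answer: $\frac{175154963}{7468} \approx 23454.0$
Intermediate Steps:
$H = \frac{175237111}{7468}$ ($H = \left(-14445\right) \frac{1}{7468} + 23467 = - \frac{14445}{7468} + 23467 = \frac{175237111}{7468} \approx 23465.0$)
$U = -41$ ($U = -4 + \left(\left(-28 + 7\right) + \left(-19 + 3\right)\right) = -4 - 37 = -41$)
$Y{\left(L \right)} = 1$
$H - \left(U + 52\right) Y{\left(-4 \right)} = \frac{175237111}{7468} - \left(-41 + 52\right) 1 = \frac{175237111}{7468} - 11 \cdot 1 = \frac{175237111}{7468} - 11 = \frac{175154963}{7468}$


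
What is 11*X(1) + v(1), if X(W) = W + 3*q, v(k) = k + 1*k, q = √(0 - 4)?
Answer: 13 + 66*I ≈ 13.0 + 66.0*I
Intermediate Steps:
q = 2*I (q = √(-4) = 2*I ≈ 2.0*I)
v(k) = 2*k (v(k) = k + k = 2*k)
X(W) = W + 6*I (X(W) = W + 3*(2*I) = W + 6*I)
11*X(1) + v(1) = 11*(1 + 6*I) + 2*1 = (11 + 66*I) + 2 = 13 + 66*I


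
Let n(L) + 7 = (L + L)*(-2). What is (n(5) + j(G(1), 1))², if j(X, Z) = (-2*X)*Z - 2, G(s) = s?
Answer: 961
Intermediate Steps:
n(L) = -7 - 4*L (n(L) = -7 + (L + L)*(-2) = -7 + (2*L)*(-2) = -7 - 4*L)
j(X, Z) = -2 - 2*X*Z (j(X, Z) = -2*X*Z - 2 = -2 - 2*X*Z)
(n(5) + j(G(1), 1))² = ((-7 - 4*5) + (-2 - 2*1*1))² = ((-7 - 20) + (-2 - 2))² = (-27 - 4)² = (-31)² = 961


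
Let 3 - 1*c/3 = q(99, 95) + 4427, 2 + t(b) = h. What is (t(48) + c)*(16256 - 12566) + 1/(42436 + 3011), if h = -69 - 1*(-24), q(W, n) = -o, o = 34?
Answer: -2216483366309/45447 ≈ -4.8771e+7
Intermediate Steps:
q(W, n) = -34 (q(W, n) = -1*34 = -34)
h = -45 (h = -69 + 24 = -45)
t(b) = -47 (t(b) = -2 - 45 = -47)
c = -13170 (c = 9 - 3*(-34 + 4427) = 9 - 3*4393 = 9 - 13179 = -13170)
(t(48) + c)*(16256 - 12566) + 1/(42436 + 3011) = (-47 - 13170)*(16256 - 12566) + 1/(42436 + 3011) = -13217*3690 + 1/45447 = -48770730 + 1/45447 = -2216483366309/45447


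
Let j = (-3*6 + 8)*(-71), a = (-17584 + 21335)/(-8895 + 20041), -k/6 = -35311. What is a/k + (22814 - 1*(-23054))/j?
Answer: 54157689102829/838317744780 ≈ 64.603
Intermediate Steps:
k = 211866 (k = -6*(-35311) = 211866)
a = 3751/11146 ≈ 0.33653
j = 710 (j = (-18 + 8)*(-71) = -10*(-71) = 710)
a/k + (22814 - 1*(-23054))/j = (3751/11146)/211866 + (22814 - 1*(-23054))/710 = (3751/11146)*(1/211866) + (22814 + 23054)*(1/710) = 3751/2361458436 + 45868*(1/710) = 3751/2361458436 + 22934/355 = 54157689102829/838317744780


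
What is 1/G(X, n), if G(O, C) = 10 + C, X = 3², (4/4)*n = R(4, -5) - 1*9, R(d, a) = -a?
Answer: ⅙ ≈ 0.16667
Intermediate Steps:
n = -4 (n = -1*(-5) - 1*9 = 5 - 9 = -4)
X = 9
1/G(X, n) = 1/(10 - 4) = 1/6 = ⅙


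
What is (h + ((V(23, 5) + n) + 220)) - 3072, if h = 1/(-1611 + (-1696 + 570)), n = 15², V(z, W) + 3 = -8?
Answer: -7220207/2737 ≈ -2638.0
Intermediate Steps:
V(z, W) = -11 (V(z, W) = -3 - 8 = -11)
n = 225
h = -1/2737 (h = 1/(-1611 - 1126) = 1/(-2737) = -1/2737 ≈ -0.00036536)
(h + ((V(23, 5) + n) + 220)) - 3072 = (-1/2737 + ((-11 + 225) + 220)) - 3072 = (-1/2737 + (214 + 220)) - 3072 = (-1/2737 + 434) - 3072 = 1187857/2737 - 3072 = -7220207/2737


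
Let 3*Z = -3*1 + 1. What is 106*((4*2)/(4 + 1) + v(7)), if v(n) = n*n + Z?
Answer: 79394/15 ≈ 5292.9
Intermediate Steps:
Z = -2/3 (Z = (-3*1 + 1)/3 = (-3 + 1)/3 = (1/3)*(-2) = -2/3 ≈ -0.66667)
v(n) = -2/3 + n**2 (v(n) = n*n - 2/3 = n**2 - 2/3 = -2/3 + n**2)
106*((4*2)/(4 + 1) + v(7)) = 106*((4*2)/(4 + 1) + (-2/3 + 7**2)) = 106*(8/5 + (-2/3 + 49)) = 106*(8*(1/5) + 145/3) = 106*(8/5 + 145/3) = 106*(749/15) = 79394/15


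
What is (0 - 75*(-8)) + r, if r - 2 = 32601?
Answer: 33203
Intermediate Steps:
r = 32603 (r = 2 + 32601 = 32603)
(0 - 75*(-8)) + r = (0 - 75*(-8)) + 32603 = (0 + 600) + 32603 = 600 + 32603 = 33203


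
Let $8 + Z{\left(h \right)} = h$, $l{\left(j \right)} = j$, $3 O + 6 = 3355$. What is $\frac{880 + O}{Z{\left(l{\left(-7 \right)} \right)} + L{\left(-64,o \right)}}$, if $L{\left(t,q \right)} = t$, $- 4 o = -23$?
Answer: $- \frac{5989}{237} \approx -25.27$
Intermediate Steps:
$O = \frac{3349}{3}$ ($O = -2 + \frac{1}{3} \cdot 3355 = -2 + \frac{3355}{3} = \frac{3349}{3} \approx 1116.3$)
$o = \frac{23}{4}$ ($o = \left(- \frac{1}{4}\right) \left(-23\right) = \frac{23}{4} \approx 5.75$)
$Z{\left(h \right)} = -8 + h$
$\frac{880 + O}{Z{\left(l{\left(-7 \right)} \right)} + L{\left(-64,o \right)}} = \frac{880 + \frac{3349}{3}}{\left(-8 - 7\right) - 64} = \frac{5989}{3 \left(-15 - 64\right)} = \frac{5989}{3 \left(-79\right)} = \frac{5989}{3} \left(- \frac{1}{79}\right) = - \frac{5989}{237}$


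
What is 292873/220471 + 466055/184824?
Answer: 9228327721/2396960712 ≈ 3.8500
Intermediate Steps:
292873/220471 + 466055/184824 = 292873*(1/220471) + 466055*(1/184824) = 292873/220471 + 27415/10872 = 9228327721/2396960712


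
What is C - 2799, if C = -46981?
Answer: -49780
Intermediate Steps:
C - 2799 = -46981 - 2799 = -49780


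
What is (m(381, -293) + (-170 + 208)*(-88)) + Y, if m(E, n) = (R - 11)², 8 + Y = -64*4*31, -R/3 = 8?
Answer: -10063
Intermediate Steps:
R = -24 (R = -3*8 = -24)
Y = -7944 (Y = -8 - 64*4*31 = -8 - 256*31 = -8 - 7936 = -7944)
m(E, n) = 1225 (m(E, n) = (-24 - 11)² = (-35)² = 1225)
(m(381, -293) + (-170 + 208)*(-88)) + Y = (1225 + (-170 + 208)*(-88)) - 7944 = (1225 + 38*(-88)) - 7944 = (1225 - 3344) - 7944 = -2119 - 7944 = -10063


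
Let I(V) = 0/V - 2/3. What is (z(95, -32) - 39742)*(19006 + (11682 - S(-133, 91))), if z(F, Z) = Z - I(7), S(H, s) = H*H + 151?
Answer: -1533023360/3 ≈ -5.1101e+8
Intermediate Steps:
I(V) = -⅔ (I(V) = 0 - 2*⅓ = 0 - ⅔ = -⅔)
S(H, s) = 151 + H² (S(H, s) = H² + 151 = 151 + H²)
z(F, Z) = ⅔ + Z (z(F, Z) = Z - 1*(-⅔) = Z + ⅔ = ⅔ + Z)
(z(95, -32) - 39742)*(19006 + (11682 - S(-133, 91))) = ((⅔ - 32) - 39742)*(19006 + (11682 - (151 + (-133)²))) = (-94/3 - 39742)*(19006 + (11682 - (151 + 17689))) = -119320*(19006 + (11682 - 1*17840))/3 = -119320*(19006 + (11682 - 17840))/3 = -119320*(19006 - 6158)/3 = -119320/3*12848 = -1533023360/3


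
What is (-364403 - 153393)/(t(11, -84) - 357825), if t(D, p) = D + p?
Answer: 258898/178949 ≈ 1.4468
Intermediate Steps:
(-364403 - 153393)/(t(11, -84) - 357825) = (-364403 - 153393)/((11 - 84) - 357825) = -517796/(-73 - 357825) = -517796/(-357898) = -517796*(-1/357898) = 258898/178949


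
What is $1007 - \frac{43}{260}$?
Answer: $\frac{261777}{260} \approx 1006.8$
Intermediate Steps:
$1007 - \frac{43}{260} = \frac{261777}{260}$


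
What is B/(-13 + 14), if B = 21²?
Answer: 441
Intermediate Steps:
B = 441
B/(-13 + 14) = 441/(-13 + 14) = 441/1 = 1*441 = 441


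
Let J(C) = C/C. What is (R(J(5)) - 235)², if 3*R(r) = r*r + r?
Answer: 494209/9 ≈ 54912.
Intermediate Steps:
J(C) = 1
R(r) = r/3 + r²/3 (R(r) = (r*r + r)/3 = (r² + r)/3 = (r + r²)/3 = r/3 + r²/3)
(R(J(5)) - 235)² = ((⅓)*1*(1 + 1) - 235)² = ((⅓)*1*2 - 235)² = (⅔ - 235)² = (-703/3)² = 494209/9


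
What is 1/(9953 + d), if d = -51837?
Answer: -1/41884 ≈ -2.3875e-5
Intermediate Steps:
1/(9953 + d) = 1/(9953 - 51837) = 1/(-41884) = -1/41884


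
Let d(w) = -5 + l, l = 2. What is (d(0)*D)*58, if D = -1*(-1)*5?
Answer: -870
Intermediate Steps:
d(w) = -3 (d(w) = -5 + 2 = -3)
D = 5 (D = 1*5 = 5)
(d(0)*D)*58 = -3*5*58 = -15*58 = -870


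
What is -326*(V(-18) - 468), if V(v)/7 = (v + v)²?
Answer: -2804904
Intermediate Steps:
V(v) = 28*v² (V(v) = 7*(v + v)² = 7*(2*v)² = 7*(4*v²) = 28*v²)
-326*(V(-18) - 468) = -326*(28*(-18)² - 468) = -326*(28*324 - 468) = -326*(9072 - 468) = -326*8604 = -2804904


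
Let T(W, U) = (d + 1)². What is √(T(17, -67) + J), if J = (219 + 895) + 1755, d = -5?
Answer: √2885 ≈ 53.712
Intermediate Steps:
T(W, U) = 16 (T(W, U) = (-5 + 1)² = (-4)² = 16)
J = 2869 (J = 1114 + 1755 = 2869)
√(T(17, -67) + J) = √(16 + 2869) = √2885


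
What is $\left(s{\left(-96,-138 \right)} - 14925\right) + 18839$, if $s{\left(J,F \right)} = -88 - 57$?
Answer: $3769$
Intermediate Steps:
$s{\left(J,F \right)} = -145$ ($s{\left(J,F \right)} = -88 - 57 = -145$)
$\left(s{\left(-96,-138 \right)} - 14925\right) + 18839 = \left(-145 - 14925\right) + 18839 = -15070 + 18839 = 3769$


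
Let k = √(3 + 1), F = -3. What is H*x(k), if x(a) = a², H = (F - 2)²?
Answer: 100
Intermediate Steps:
k = 2 (k = √4 = 2)
H = 25 (H = (-3 - 2)² = (-5)² = 25)
H*x(k) = 25*2² = 25*4 = 100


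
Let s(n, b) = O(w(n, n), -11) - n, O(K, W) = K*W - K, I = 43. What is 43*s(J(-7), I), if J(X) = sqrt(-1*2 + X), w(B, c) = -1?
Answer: 516 - 129*I ≈ 516.0 - 129.0*I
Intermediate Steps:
O(K, W) = -K + K*W
J(X) = sqrt(-2 + X)
s(n, b) = 12 - n (s(n, b) = -(-1 - 11) - n = -1*(-12) - n = 12 - n)
43*s(J(-7), I) = 43*(12 - sqrt(-2 - 7)) = 43*(12 - sqrt(-9)) = 43*(12 - 3*I) = 516 - 129*I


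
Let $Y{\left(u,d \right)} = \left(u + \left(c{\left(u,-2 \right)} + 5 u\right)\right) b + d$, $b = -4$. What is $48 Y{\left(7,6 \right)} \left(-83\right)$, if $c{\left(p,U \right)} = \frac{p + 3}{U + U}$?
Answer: $605568$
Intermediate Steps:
$c{\left(p,U \right)} = \frac{3 + p}{2 U}$
$Y{\left(u,d \right)} = 3 + d - 23 u$ ($Y{\left(u,d \right)} = \left(u + \left(\frac{3 + u}{2 \left(-2\right)} + 5 u\right)\right) \left(-4\right) + d = \left(u + \left(\frac{1}{2} \left(- \frac{1}{2}\right) \left(3 + u\right) + 5 u\right)\right) \left(-4\right) + d = \left(u + \left(\left(- \frac{3}{4} - \frac{u}{4}\right) + 5 u\right)\right) \left(-4\right) + d = \left(u + \left(- \frac{3}{4} + \frac{19 u}{4}\right)\right) \left(-4\right) + d = \left(- \frac{3}{4} + \frac{23 u}{4}\right) \left(-4\right) + d = \left(3 - 23 u\right) + d = 3 + d - 23 u$)
$48 Y{\left(7,6 \right)} \left(-83\right) = 48 \left(3 + 6 - 161\right) \left(-83\right) = 48 \left(-152\right) \left(-83\right) = \left(-7296\right) \left(-83\right) = 605568$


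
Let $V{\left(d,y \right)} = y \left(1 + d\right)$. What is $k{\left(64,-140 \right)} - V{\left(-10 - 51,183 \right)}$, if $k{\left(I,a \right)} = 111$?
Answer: $11091$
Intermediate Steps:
$k{\left(64,-140 \right)} - V{\left(-10 - 51,183 \right)} = 111 - 183 \left(1 - 61\right) = 111 - 183 \left(-60\right) = 111 - -10980 = 111 + 10980 = 11091$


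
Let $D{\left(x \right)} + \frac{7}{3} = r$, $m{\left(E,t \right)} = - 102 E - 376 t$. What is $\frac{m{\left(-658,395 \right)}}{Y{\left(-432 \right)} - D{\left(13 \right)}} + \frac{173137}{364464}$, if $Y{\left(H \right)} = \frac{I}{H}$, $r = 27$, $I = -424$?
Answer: $\frac{1602338124847}{466149456} \approx 3437.4$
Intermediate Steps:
$m{\left(E,t \right)} = - 376 t - 102 E$
$Y{\left(H \right)} = - \frac{424}{H}$
$D{\left(x \right)} = \frac{74}{3}$ ($D{\left(x \right)} = - \frac{7}{3} + 27 = \frac{74}{3}$)
$\frac{m{\left(-658,395 \right)}}{Y{\left(-432 \right)} - D{\left(13 \right)}} + \frac{173137}{364464} = \frac{\left(-376\right) 395 - -67116}{- \frac{424}{-432} - \frac{74}{3}} + \frac{173137}{364464} = \frac{-148520 + 67116}{\left(-424\right) \left(- \frac{1}{432}\right) - \frac{74}{3}} + 173137 \cdot \frac{1}{364464} = - \frac{81404}{\frac{53}{54} - \frac{74}{3}} + \frac{173137}{364464} = - \frac{81404}{- \frac{1279}{54}} + \frac{173137}{364464} = \left(-81404\right) \left(- \frac{54}{1279}\right) + \frac{173137}{364464} = \frac{4395816}{1279} + \frac{173137}{364464} = \frac{1602338124847}{466149456}$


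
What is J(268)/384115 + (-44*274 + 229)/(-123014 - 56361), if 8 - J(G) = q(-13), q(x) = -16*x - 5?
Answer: 901589996/13780125625 ≈ 0.065427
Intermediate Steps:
q(x) = -5 - 16*x
J(G) = -195 (J(G) = 8 - (-5 - 16*(-13)) = 8 - (-5 + 208) = 8 - 1*203 = 8 - 203 = -195)
J(268)/384115 + (-44*274 + 229)/(-123014 - 56361) = -195/384115 + (-44*274 + 229)/(-123014 - 56361) = -195*1/384115 + (-12056 + 229)/(-179375) = -39/76823 - 11827*(-1/179375) = -39/76823 + 11827/179375 = 901589996/13780125625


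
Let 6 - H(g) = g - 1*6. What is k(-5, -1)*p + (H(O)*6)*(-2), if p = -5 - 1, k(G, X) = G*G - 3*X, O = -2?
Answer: -336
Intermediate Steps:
H(g) = 12 - g (H(g) = 6 - (g - 1*6) = 6 - (g - 6) = 6 - (-6 + g) = 6 + (6 - g) = 12 - g)
k(G, X) = G² - 3*X
p = -6
k(-5, -1)*p + (H(O)*6)*(-2) = ((-5)² - 3*(-1))*(-6) + ((12 - 1*(-2))*6)*(-2) = (25 + 3)*(-6) + ((12 + 2)*6)*(-2) = 28*(-6) + (14*6)*(-2) = -168 + 84*(-2) = -168 - 168 = -336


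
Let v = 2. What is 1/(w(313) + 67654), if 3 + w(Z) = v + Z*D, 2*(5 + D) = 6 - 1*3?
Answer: 2/133115 ≈ 1.5025e-5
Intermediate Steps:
D = -7/2 (D = -5 + (6 - 1*3)/2 = -5 + (6 - 3)/2 = -5 + (½)*3 = -5 + 3/2 = -7/2 ≈ -3.5000)
w(Z) = -1 - 7*Z/2 (w(Z) = -3 + (2 + Z*(-7/2)) = -3 + (2 - 7*Z/2) = -1 - 7*Z/2)
1/(w(313) + 67654) = 1/((-1 - 7/2*313) + 67654) = 1/((-1 - 2191/2) + 67654) = 1/(-2193/2 + 67654) = 1/(133115/2) = 2/133115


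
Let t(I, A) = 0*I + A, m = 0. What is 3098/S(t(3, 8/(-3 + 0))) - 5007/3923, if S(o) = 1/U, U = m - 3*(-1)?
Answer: 36455355/3923 ≈ 9292.7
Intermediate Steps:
U = 3 (U = 0 - 3*(-1) = 0 + 3 = 3)
t(I, A) = A (t(I, A) = 0 + A = A)
S(o) = ⅓ (S(o) = 1/3 = ⅓)
3098/S(t(3, 8/(-3 + 0))) - 5007/3923 = 3098/(⅓) - 5007/3923 = 3098*3 - 5007*1/3923 = 9294 - 5007/3923 = 36455355/3923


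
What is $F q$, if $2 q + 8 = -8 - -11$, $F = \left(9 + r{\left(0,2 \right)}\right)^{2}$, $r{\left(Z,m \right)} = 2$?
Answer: $- \frac{605}{2} \approx -302.5$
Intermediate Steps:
$F = 121$ ($F = \left(9 + 2\right)^{2} = 11^{2} = 121$)
$q = - \frac{5}{2}$ ($q = -4 + \frac{-8 - -11}{2} = -4 + \frac{-8 + 11}{2} = -4 + \frac{1}{2} \cdot 3 = -4 + \frac{3}{2} = - \frac{5}{2} \approx -2.5$)
$F q = 121 \left(- \frac{5}{2}\right) = - \frac{605}{2}$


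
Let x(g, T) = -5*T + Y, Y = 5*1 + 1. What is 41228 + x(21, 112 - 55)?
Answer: 40949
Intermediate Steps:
Y = 6 (Y = 5 + 1 = 6)
x(g, T) = 6 - 5*T (x(g, T) = -5*T + 6 = 6 - 5*T)
41228 + x(21, 112 - 55) = 41228 + (6 - 5*(112 - 55)) = 41228 + (6 - 5*57) = 41228 + (6 - 285) = 41228 - 279 = 40949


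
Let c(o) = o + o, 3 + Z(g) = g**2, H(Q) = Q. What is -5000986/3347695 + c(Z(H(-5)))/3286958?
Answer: -8218941821004/5501866430905 ≈ -1.4938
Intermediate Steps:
Z(g) = -3 + g**2
c(o) = 2*o
-5000986/3347695 + c(Z(H(-5)))/3286958 = -5000986/3347695 + (2*(-3 + (-5)**2))/3286958 = -5000986*1/3347695 + (2*(-3 + 25))*(1/3286958) = -5000986/3347695 + (2*22)*(1/3286958) = -5000986/3347695 + 44*(1/3286958) = -5000986/3347695 + 22/1643479 = -8218941821004/5501866430905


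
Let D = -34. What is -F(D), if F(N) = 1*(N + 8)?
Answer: 26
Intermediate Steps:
F(N) = 8 + N (F(N) = 1*(8 + N) = 8 + N)
-F(D) = -(8 - 34) = -1*(-26) = 26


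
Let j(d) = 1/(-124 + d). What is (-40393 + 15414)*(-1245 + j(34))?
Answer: 2798921929/90 ≈ 3.1099e+7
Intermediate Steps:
(-40393 + 15414)*(-1245 + j(34)) = (-40393 + 15414)*(-1245 + 1/(-124 + 34)) = -24979*(-1245 + 1/(-90)) = -24979*(-1245 - 1/90) = -24979*(-112051/90) = 2798921929/90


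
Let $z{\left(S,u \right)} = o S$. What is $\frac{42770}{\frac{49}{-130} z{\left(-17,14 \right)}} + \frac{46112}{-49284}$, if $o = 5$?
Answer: $\frac{1955942228}{1466199} \approx 1334.0$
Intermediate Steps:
$z{\left(S,u \right)} = 5 S$
$\frac{42770}{\frac{49}{-130} z{\left(-17,14 \right)}} + \frac{46112}{-49284} = \frac{42770}{\frac{49}{-130} \cdot 5 \left(-17\right)} + \frac{46112}{-49284} = \frac{42770}{49 \left(- \frac{1}{130}\right) \left(-85\right)} + 46112 \left(- \frac{1}{49284}\right) = \frac{42770}{\left(- \frac{49}{130}\right) \left(-85\right)} - \frac{11528}{12321} = \frac{42770}{\frac{833}{26}} - \frac{11528}{12321} = 42770 \cdot \frac{26}{833} - \frac{11528}{12321} = \frac{158860}{119} - \frac{11528}{12321} = \frac{1955942228}{1466199}$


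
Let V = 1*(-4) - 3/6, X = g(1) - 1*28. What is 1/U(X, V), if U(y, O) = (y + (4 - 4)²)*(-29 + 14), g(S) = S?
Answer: 1/405 ≈ 0.0024691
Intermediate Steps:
X = -27 (X = 1 - 1*28 = 1 - 28 = -27)
V = -9/2 (V = -4 - 3*⅙ = -4 - ½ = -9/2 ≈ -4.5000)
U(y, O) = -15*y (U(y, O) = (y + 0²)*(-15) = (y + 0)*(-15) = y*(-15) = -15*y)
1/U(X, V) = 1/(-15*(-27)) = 1/405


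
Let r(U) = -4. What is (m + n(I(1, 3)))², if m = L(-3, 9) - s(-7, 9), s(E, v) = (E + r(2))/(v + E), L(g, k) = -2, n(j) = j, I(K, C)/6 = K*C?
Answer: 1849/4 ≈ 462.25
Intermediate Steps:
I(K, C) = 6*C*K (I(K, C) = 6*(K*C) = 6*(C*K) = 6*C*K)
s(E, v) = (-4 + E)/(E + v) (s(E, v) = (E - 4)/(v + E) = (-4 + E)/(E + v))
m = 7/2 (m = -2 - (-4 - 7)/(-7 + 9) = -2 - (-11)/2 = -2 - 1*(-11/2) = -2 + 11/2 = 7/2 ≈ 3.5000)
(m + n(I(1, 3)))² = (7/2 + 6*3*1)² = (7/2 + 18)² = (43/2)² = 1849/4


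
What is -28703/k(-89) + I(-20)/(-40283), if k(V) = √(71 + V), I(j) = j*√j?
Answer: I*(240*√5 + 1156242949*√2)/241698 ≈ 6765.4*I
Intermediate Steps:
I(j) = j^(3/2)
-28703/k(-89) + I(-20)/(-40283) = -28703/√(71 - 89) + (-20)^(3/2)/(-40283) = -28703*(-I*√2/6) - 40*I*√5*(-1/40283) = -28703*(-I*√2/6) + 40*I*√5/40283 = -(-28703)*I*√2/6 + 40*I*√5/40283 = 28703*I*√2/6 + 40*I*√5/40283 = 40*I*√5/40283 + 28703*I*√2/6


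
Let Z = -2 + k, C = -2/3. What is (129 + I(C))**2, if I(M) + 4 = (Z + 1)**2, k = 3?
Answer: 16641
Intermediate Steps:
C = -2/3 (C = -2*1/3 = -2/3 ≈ -0.66667)
Z = 1 (Z = -2 + 3 = 1)
I(M) = 0 (I(M) = -4 + (1 + 1)**2 = -4 + 2**2 = -4 + 4 = 0)
(129 + I(C))**2 = (129 + 0)**2 = 129**2 = 16641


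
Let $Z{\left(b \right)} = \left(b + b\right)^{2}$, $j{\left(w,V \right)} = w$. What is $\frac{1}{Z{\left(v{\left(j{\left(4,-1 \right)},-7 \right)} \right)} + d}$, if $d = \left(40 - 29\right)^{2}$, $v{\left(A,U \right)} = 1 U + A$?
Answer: $\frac{1}{157} \approx 0.0063694$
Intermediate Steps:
$v{\left(A,U \right)} = A + U$ ($v{\left(A,U \right)} = U + A = A + U$)
$Z{\left(b \right)} = 4 b^{2}$ ($Z{\left(b \right)} = \left(2 b\right)^{2} = 4 b^{2}$)
$d = 121$ ($d = 11^{2} = 121$)
$\frac{1}{Z{\left(v{\left(j{\left(4,-1 \right)},-7 \right)} \right)} + d} = \frac{1}{4 \left(4 - 7\right)^{2} + 121} = \frac{1}{4 \left(-3\right)^{2} + 121} = \frac{1}{4 \cdot 9 + 121} = \frac{1}{36 + 121} = \frac{1}{157}$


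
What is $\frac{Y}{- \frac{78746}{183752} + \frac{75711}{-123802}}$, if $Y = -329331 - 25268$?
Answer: $\frac{2016681204253324}{5915239991} \approx 3.4093 \cdot 10^{5}$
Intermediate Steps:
$Y = -354599$ ($Y = -329331 - 25268 = -354599$)
$\frac{Y}{- \frac{78746}{183752} + \frac{75711}{-123802}} = - \frac{354599}{- \frac{78746}{183752} + \frac{75711}{-123802}} = - \frac{354599}{\left(-78746\right) \frac{1}{183752} + 75711 \left(- \frac{1}{123802}\right)} = - \frac{354599}{- \frac{39373}{91876} - \frac{75711}{123802}} = - \frac{354599}{- \frac{5915239991}{5687216276}} = \left(-354599\right) \left(- \frac{5687216276}{5915239991}\right) = \frac{2016681204253324}{5915239991}$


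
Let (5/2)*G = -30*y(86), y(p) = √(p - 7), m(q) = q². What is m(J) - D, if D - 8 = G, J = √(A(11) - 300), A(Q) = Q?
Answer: -297 + 12*√79 ≈ -190.34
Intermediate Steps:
J = 17*I (J = √(11 - 300) = √(-289) = 17*I ≈ 17.0*I)
y(p) = √(-7 + p)
G = -12*√79 (G = 2*(-30*√(-7 + 86))/5 = 2*(-30*√79)/5 = -12*√79 ≈ -106.66)
D = 8 - 12*√79 ≈ -98.658
m(J) - D = (17*I)² - (8 - 12*√79) = -289 + (-8 + 12*√79) = -297 + 12*√79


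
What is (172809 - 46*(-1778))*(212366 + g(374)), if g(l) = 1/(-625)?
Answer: 33792341309153/625 ≈ 5.4068e+10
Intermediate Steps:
g(l) = -1/625
(172809 - 46*(-1778))*(212366 + g(374)) = (172809 - 46*(-1778))*(212366 - 1/625) = (172809 + 81788)*(132728749/625) = 254597*(132728749/625) = 33792341309153/625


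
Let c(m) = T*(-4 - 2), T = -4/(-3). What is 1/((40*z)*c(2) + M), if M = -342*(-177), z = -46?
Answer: 1/75254 ≈ 1.3288e-5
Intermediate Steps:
T = 4/3 (T = -4*(-⅓) = 4/3 ≈ 1.3333)
M = 60534
c(m) = -8 (c(m) = 4*(-4 - 2)/3 = (4/3)*(-6) = -8)
1/((40*z)*c(2) + M) = 1/((40*(-46))*(-8) + 60534) = 1/(-1840*(-8) + 60534) = 1/(14720 + 60534) = 1/75254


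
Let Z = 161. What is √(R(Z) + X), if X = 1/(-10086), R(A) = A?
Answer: √9743070/246 ≈ 12.689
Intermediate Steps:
X = -1/10086 ≈ -9.9147e-5
√(R(Z) + X) = √(161 - 1/10086) = √(1623845/10086) = √9743070/246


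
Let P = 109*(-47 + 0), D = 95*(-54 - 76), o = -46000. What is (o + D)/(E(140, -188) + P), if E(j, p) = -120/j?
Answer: 408450/35867 ≈ 11.388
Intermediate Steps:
D = -12350 (D = 95*(-130) = -12350)
P = -5123 (P = 109*(-47) = -5123)
(o + D)/(E(140, -188) + P) = (-46000 - 12350)/(-120/140 - 5123) = -58350/(-120*1/140 - 5123) = -58350/(-6/7 - 5123) = -58350/(-35867/7) = -58350*(-7/35867) = 408450/35867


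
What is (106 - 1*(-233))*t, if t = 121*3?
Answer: 123057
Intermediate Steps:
t = 363
(106 - 1*(-233))*t = (106 - 1*(-233))*363 = (106 + 233)*363 = 339*363 = 123057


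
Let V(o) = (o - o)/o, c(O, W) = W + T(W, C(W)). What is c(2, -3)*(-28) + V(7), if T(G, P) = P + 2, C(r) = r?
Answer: 112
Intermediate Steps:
T(G, P) = 2 + P
c(O, W) = 2 + 2*W (c(O, W) = W + (2 + W) = 2 + 2*W)
V(o) = 0 (V(o) = 0/o = 0)
c(2, -3)*(-28) + V(7) = (2 + 2*(-3))*(-28) + 0 = (2 - 6)*(-28) + 0 = -4*(-28) + 0 = 112 + 0 = 112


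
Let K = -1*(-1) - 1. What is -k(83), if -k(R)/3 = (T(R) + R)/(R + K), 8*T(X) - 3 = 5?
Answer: 252/83 ≈ 3.0361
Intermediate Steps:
T(X) = 1 (T(X) = 3/8 + (⅛)*5 = 3/8 + 5/8 = 1)
K = 0 (K = 1 - 1 = 0)
k(R) = -3*(1 + R)/R (k(R) = -3*(1 + R)/(R + 0) = -3*(1 + R)/R)
-k(83) = -(-3 - 3/83) = -1*(-252/83) = 252/83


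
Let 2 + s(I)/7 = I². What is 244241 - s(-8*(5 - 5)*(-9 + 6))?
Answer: 244255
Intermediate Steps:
s(I) = -14 + 7*I²
244241 - s(-8*(5 - 5)*(-9 + 6)) = 244241 - (-14 + 7*(-8*(5 - 5)*(-9 + 6))²) = 244241 - (-14 + 7*(-0*(-3))²) = 244241 - (-14 + 7*(-8*0)²) = 244241 - (-14 + 7*0²) = 244241 - (-14 + 7*0) = 244241 - (-14 + 0) = 244241 - 1*(-14) = 244241 + 14 = 244255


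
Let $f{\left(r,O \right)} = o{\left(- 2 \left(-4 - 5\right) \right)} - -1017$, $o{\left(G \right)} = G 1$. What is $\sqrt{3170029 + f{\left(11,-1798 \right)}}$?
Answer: $2 \sqrt{792766} \approx 1780.7$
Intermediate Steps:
$o{\left(G \right)} = G$
$f{\left(r,O \right)} = 1035$ ($f{\left(r,O \right)} = - 2 \left(-4 - 5\right) - -1017 = \left(-2\right) \left(-9\right) + 1017 = 18 + 1017 = 1035$)
$\sqrt{3170029 + f{\left(11,-1798 \right)}} = \sqrt{3170029 + 1035} = \sqrt{3171064} = 2 \sqrt{792766}$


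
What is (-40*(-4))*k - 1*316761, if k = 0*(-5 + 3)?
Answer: -316761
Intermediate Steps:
k = 0 (k = 0*(-2) = 0)
(-40*(-4))*k - 1*316761 = -40*(-4)*0 - 1*316761 = 160*0 - 316761 = 0 - 316761 = -316761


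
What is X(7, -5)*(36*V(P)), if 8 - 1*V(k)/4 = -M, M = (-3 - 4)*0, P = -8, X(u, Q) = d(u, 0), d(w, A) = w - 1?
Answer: 6912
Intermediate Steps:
d(w, A) = -1 + w
X(u, Q) = -1 + u
M = 0 (M = -7*0 = 0)
V(k) = 32 (V(k) = 32 - (-4)*0 = 32 - 4*0 = 32 + 0 = 32)
X(7, -5)*(36*V(P)) = (-1 + 7)*(36*32) = 6*1152 = 6912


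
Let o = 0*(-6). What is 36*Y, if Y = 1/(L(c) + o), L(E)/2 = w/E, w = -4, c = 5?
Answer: -45/2 ≈ -22.500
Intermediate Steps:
o = 0
L(E) = -8/E (L(E) = 2*(-4/E) = -8/E)
Y = -5/8 (Y = 1/(-8/5 + 0) = 1/(-8/5) = -5/8 ≈ -0.62500)
36*Y = 36*(-5/8) = -45/2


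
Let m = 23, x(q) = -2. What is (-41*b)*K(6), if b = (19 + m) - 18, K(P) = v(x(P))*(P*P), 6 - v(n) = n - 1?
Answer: -318816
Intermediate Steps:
v(n) = 7 - n (v(n) = 6 - (n - 1) = 6 - (-1 + n) = 6 + (1 - n) = 7 - n)
K(P) = 9*P² (K(P) = (7 - 1*(-2))*(P*P) = (7 + 2)*P² = 9*P²)
b = 24 (b = (19 + 23) - 18 = 42 - 18 = 24)
(-41*b)*K(6) = (-41*24)*(9*6²) = -8856*36 = -984*324 = -318816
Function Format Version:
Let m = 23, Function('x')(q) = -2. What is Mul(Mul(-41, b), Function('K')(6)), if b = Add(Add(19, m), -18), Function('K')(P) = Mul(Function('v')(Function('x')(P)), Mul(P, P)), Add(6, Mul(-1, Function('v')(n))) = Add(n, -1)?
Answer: -318816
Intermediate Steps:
Function('v')(n) = Add(7, Mul(-1, n)) (Function('v')(n) = Add(6, Mul(-1, Add(n, -1))) = Add(6, Mul(-1, Add(-1, n))) = Add(6, Add(1, Mul(-1, n))) = Add(7, Mul(-1, n)))
Function('K')(P) = Mul(9, Pow(P, 2)) (Function('K')(P) = Mul(Add(7, Mul(-1, -2)), Mul(P, P)) = Mul(Add(7, 2), Pow(P, 2)) = Mul(9, Pow(P, 2)))
b = 24 (b = Add(Add(19, 23), -18) = Add(42, -18) = 24)
Mul(Mul(-41, b), Function('K')(6)) = Mul(Mul(-41, 24), Mul(9, Pow(6, 2))) = Mul(-984, Mul(9, 36)) = Mul(-984, 324) = -318816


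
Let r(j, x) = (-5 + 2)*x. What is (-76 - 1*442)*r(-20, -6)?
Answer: -9324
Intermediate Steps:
r(j, x) = -3*x
(-76 - 1*442)*r(-20, -6) = (-76 - 1*442)*(-3*(-6)) = (-76 - 442)*18 = -518*18 = -9324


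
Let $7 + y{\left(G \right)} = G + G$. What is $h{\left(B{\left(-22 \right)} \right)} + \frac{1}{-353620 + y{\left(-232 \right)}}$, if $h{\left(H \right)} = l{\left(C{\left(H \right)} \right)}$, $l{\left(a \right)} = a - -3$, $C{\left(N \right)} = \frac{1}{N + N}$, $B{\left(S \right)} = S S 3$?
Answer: $\frac{3085191979}{1028280264} \approx 3.0003$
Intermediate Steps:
$B{\left(S \right)} = 3 S^{2}$ ($B{\left(S \right)} = S^{2} \cdot 3 = 3 S^{2}$)
$y{\left(G \right)} = -7 + 2 G$ ($y{\left(G \right)} = -7 + \left(G + G\right) = -7 + 2 G$)
$C{\left(N \right)} = \frac{1}{2 N}$
$l{\left(a \right)} = 3 + a$ ($l{\left(a \right)} = a + 3 = 3 + a$)
$h{\left(H \right)} = 3 + \frac{1}{2 H}$
$h{\left(B{\left(-22 \right)} \right)} + \frac{1}{-353620 + y{\left(-232 \right)}} = \left(3 + \frac{1}{2 \cdot 3 \left(-22\right)^{2}}\right) + \frac{1}{-353620 + \left(-7 + 2 \left(-232\right)\right)} = \left(3 + \frac{1}{2 \cdot 3 \cdot 484}\right) + \frac{1}{-353620 - 471} = \left(3 + \frac{1}{2 \cdot 1452}\right) + \frac{1}{-353620 - 471} = \left(3 + \frac{1}{2} \cdot \frac{1}{1452}\right) + \frac{1}{-354091} = \left(3 + \frac{1}{2904}\right) - \frac{1}{354091} = \frac{8713}{2904} - \frac{1}{354091} = \frac{3085191979}{1028280264}$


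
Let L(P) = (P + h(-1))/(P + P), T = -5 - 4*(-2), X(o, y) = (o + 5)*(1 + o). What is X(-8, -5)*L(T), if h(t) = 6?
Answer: 63/2 ≈ 31.500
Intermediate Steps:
X(o, y) = (1 + o)*(5 + o) (X(o, y) = (5 + o)*(1 + o) = (1 + o)*(5 + o))
T = 3 (T = -5 + 8 = 3)
L(P) = (6 + P)/(2*P) (L(P) = (P + 6)/(P + P) = (6 + P)/((2*P)) = (6 + P)*(1/(2*P)) = (6 + P)/(2*P))
X(-8, -5)*L(T) = (5 + (-8)² + 6*(-8))*((½)*(6 + 3)/3) = (5 + 64 - 48)*((½)*(⅓)*9) = 21*(3/2) = 63/2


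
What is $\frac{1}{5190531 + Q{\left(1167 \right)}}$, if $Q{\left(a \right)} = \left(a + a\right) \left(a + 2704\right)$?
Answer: $\frac{1}{14225445} \approx 7.0297 \cdot 10^{-8}$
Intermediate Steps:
$Q{\left(a \right)} = 2 a \left(2704 + a\right)$
$\frac{1}{5190531 + Q{\left(1167 \right)}} = \frac{1}{5190531 + 2 \cdot 1167 \left(2704 + 1167\right)} = \frac{1}{5190531 + 2 \cdot 1167 \cdot 3871} = \frac{1}{5190531 + 9034914} = \frac{1}{14225445}$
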